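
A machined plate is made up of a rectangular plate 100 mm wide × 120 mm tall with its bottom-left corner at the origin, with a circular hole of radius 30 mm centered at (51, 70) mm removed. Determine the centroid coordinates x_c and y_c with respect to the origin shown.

Part | A | x̄ᵢ | ȳᵢ | A·x̄ᵢ | A·ȳᵢ
plate | 12000.00 | 50.00 | 60.00 | 600000.00 | 720000.00
hole | -2827.43 | 51.00 | 70.00 | -144199.10 | -197920.34
Σ | 9172.57 |  |  | 455800.90 | 522079.66
x_c = 455800.90 / 9172.57 = 49.69 mm
y_c = 522079.66 / 9172.57 = 56.92 mm

x_c = 49.69 mm, y_c = 56.92 mm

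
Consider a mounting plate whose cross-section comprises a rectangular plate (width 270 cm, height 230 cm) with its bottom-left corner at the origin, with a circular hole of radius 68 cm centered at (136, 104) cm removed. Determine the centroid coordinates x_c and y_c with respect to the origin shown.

x_c = 134.69 cm, y_c = 118.36 cm

plate: A = 270 × 230 = 62100.00, centroid at (135.00, 115.00).
hole: A = −π·68² = -14526.72, centroid at (136.00, 104.00).
ΣA = 47573.28 cm², ΣAx_c = 6407865.48 cm³, ΣAy_c = 5630720.66 cm³.
x_c = 6407865.48/47573.28 = 134.69 cm; y_c = 5630720.66/47573.28 = 118.36 cm.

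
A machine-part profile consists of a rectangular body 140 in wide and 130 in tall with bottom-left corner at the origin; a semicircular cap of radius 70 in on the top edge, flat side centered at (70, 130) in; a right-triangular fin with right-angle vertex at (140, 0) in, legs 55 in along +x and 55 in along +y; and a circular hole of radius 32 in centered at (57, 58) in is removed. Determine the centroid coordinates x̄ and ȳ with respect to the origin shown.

x̄ = 77.25 in, ȳ = 93.15 in

rectangular body: A = 140 × 130 = 18200.00, centroid at (70.00, 65.00).
semicircular top: A = ½π·70² = 7696.90, centroid at (70.00, 159.71).
triangular fin: A = ½·55·55 = 1512.50, centroid at (158.33, 18.33).
hole: A = −π·32² = -3216.99, centroid at (57.00, 58.00).
ΣA = 24192.41 in², ΣAx̄ = 1868893.83 in³, ΣAȳ = 2253407.62 in³.
x̄ = 1868893.83/24192.41 = 77.25 in; ȳ = 2253407.62/24192.41 = 93.15 in.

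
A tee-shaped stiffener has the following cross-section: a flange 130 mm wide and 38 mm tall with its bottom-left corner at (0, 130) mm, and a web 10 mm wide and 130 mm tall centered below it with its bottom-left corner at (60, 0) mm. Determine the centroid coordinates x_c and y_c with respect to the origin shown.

web: A = 10 × 130 = 1300.00, centroid at (65.00, 65.00).
flange: A = 130 × 38 = 4940.00, centroid at (65.00, 149.00).
ΣA = 6240.00 mm², ΣAx_c = 405600.00 mm³, ΣAy_c = 820560.00 mm³.
x_c = 405600.00/6240.00 = 65.00 mm; y_c = 820560.00/6240.00 = 131.50 mm.

x_c = 65.00 mm, y_c = 131.50 mm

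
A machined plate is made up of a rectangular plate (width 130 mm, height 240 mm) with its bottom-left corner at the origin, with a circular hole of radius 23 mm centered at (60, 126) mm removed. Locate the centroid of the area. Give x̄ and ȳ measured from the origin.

plate: A = 130 × 240 = 31200.00, centroid at (65.00, 120.00).
hole: A = −π·23² = -1661.90, centroid at (60.00, 126.00).
ΣA = 29538.10 mm²
ΣAx̄ = (31200.00)(65.00) + (-1661.90)(60.00) = 1928285.85 mm³
ΣAȳ = (31200.00)(120.00) + (-1661.90)(126.00) = 3534600.28 mm³
x̄ = 1928285.85 / 29538.10 = 65.28 mm
ȳ = 3534600.28 / 29538.10 = 119.66 mm

x̄ = 65.28 mm, ȳ = 119.66 mm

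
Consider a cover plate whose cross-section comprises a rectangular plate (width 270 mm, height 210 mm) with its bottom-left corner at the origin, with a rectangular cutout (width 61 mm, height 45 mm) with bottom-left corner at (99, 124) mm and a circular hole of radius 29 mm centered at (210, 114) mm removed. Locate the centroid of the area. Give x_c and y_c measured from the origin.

plate: A = 270 × 210 = 56700.00, centroid at (135.00, 105.00).
hole 1: A = −(61 × 45) = -2745.00, centroid at (129.50, 146.50).
hole 2: A = −π·29² = -2642.08, centroid at (210.00, 114.00).
ΣA = 51312.92 mm², ΣAx_c = 6744185.82 mm³, ΣAy_c = 5250160.45 mm³.
x_c = 6744185.82/51312.92 = 131.43 mm; y_c = 5250160.45/51312.92 = 102.32 mm.

x_c = 131.43 mm, y_c = 102.32 mm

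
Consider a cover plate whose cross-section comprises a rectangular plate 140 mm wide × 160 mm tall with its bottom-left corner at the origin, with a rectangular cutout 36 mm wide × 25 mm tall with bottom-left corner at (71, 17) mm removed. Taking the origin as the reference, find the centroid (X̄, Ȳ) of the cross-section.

X̄ = 69.20 mm, Ȳ = 82.11 mm

Part | A | x̄ᵢ | ȳᵢ | A·x̄ᵢ | A·ȳᵢ
plate | 22400.00 | 70.00 | 80.00 | 1568000.00 | 1792000.00
hole | -900.00 | 89.00 | 29.50 | -80100.00 | -26550.00
Σ | 21500.00 |  |  | 1487900.00 | 1765450.00
X̄ = 1487900.00 / 21500.00 = 69.20 mm
Ȳ = 1765450.00 / 21500.00 = 82.11 mm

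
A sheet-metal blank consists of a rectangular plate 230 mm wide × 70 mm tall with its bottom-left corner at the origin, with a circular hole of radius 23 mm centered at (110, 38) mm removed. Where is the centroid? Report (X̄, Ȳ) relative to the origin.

plate: A = 230 × 70 = 16100.00, centroid at (115.00, 35.00).
hole: A = −π·23² = -1661.90, centroid at (110.00, 38.00).
ΣA = 14438.10 mm²
ΣAX̄ = (16100.00)(115.00) + (-1661.90)(110.00) = 1668690.72 mm³
ΣAȲ = (16100.00)(35.00) + (-1661.90)(38.00) = 500347.70 mm³
X̄ = 1668690.72 / 14438.10 = 115.58 mm
Ȳ = 500347.70 / 14438.10 = 34.65 mm

X̄ = 115.58 mm, Ȳ = 34.65 mm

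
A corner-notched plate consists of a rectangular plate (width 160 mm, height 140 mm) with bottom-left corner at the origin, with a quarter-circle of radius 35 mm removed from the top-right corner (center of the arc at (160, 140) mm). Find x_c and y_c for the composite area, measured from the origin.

plate: A = 160 × 140 = 22400.00, centroid at (80.00, 70.00).
removed quarter-circle: A = −¼π·35² = -962.11, centroid at (145.15, 125.15).
ΣA = 21437.89 mm²
ΣAx_c = (22400.00)(80.00) + (-962.11)(145.15) = 1652353.63 mm³
ΣAy_c = (22400.00)(70.00) + (-962.11)(125.15) = 1447595.88 mm³
x_c = 1652353.63 / 21437.89 = 77.08 mm
y_c = 1447595.88 / 21437.89 = 67.53 mm

x_c = 77.08 mm, y_c = 67.53 mm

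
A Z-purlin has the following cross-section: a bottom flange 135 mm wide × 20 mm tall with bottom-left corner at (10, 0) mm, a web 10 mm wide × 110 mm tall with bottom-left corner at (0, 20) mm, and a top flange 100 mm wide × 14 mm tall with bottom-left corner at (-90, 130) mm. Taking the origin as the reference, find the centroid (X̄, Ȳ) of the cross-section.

X̄ = 30.53 mm, Ȳ = 57.94 mm

bottom flange: A = 135 × 20 = 2700.00, centroid at (77.50, 10.00).
web: A = 10 × 110 = 1100.00, centroid at (5.00, 75.00).
top flange: A = 100 × 14 = 1400.00, centroid at (-40.00, 137.00).
ΣA = 5200.00 mm²
ΣAX̄ = (2700.00)(77.50) + (1100.00)(5.00) + (1400.00)(-40.00) = 158750.00 mm³
ΣAȲ = (2700.00)(10.00) + (1100.00)(75.00) + (1400.00)(137.00) = 301300.00 mm³
X̄ = 158750.00 / 5200.00 = 30.53 mm
Ȳ = 301300.00 / 5200.00 = 57.94 mm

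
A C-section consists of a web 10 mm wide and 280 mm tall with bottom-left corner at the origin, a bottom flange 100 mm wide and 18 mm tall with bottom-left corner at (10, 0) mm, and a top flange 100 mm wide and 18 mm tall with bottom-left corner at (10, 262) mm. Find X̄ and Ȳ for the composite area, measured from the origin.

X̄ = 35.94 mm, Ȳ = 140.00 mm

web: A = 10 × 280 = 2800.00, centroid at (5.00, 140.00).
bottom flange: A = 100 × 18 = 1800.00, centroid at (60.00, 9.00).
top flange: A = 100 × 18 = 1800.00, centroid at (60.00, 271.00).
ΣA = 6400.00 mm²
ΣAX̄ = (2800.00)(5.00) + (1800.00)(60.00) + (1800.00)(60.00) = 230000.00 mm³
ΣAȲ = (2800.00)(140.00) + (1800.00)(9.00) + (1800.00)(271.00) = 896000.00 mm³
X̄ = 230000.00 / 6400.00 = 35.94 mm
Ȳ = 896000.00 / 6400.00 = 140.00 mm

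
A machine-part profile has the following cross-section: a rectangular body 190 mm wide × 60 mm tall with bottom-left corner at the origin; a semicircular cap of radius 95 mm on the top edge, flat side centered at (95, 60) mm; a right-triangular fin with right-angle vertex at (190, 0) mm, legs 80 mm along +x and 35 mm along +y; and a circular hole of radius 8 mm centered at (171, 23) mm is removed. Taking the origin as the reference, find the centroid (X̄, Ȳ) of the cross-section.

X̄ = 100.79 mm, Ȳ = 66.33 mm

rectangular body: A = 190 × 60 = 11400.00, centroid at (95.00, 30.00).
semicircular top: A = ½π·95² = 14176.44, centroid at (95.00, 100.32).
triangular fin: A = ½·80·35 = 1400.00, centroid at (216.67, 11.67).
hole: A = −π·8² = -201.06, centroid at (171.00, 23.00).
ΣA = 26775.37 mm²
ΣAX̄ = (11400.00)(95.00) + (14176.44)(95.00) + (1400.00)(216.67) + (-201.06)(171.00) = 2698713.24 mm³
ΣAȲ = (11400.00)(30.00) + (14176.44)(100.32) + (1400.00)(11.67) + (-201.06)(23.00) = 1775878.45 mm³
X̄ = 2698713.24 / 26775.37 = 100.79 mm
Ȳ = 1775878.45 / 26775.37 = 66.33 mm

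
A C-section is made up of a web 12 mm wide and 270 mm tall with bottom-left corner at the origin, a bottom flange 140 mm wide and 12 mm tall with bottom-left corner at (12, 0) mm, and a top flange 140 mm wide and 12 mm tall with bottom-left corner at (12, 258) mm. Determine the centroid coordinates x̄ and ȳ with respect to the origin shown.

x̄ = 44.69 mm, ȳ = 135.00 mm

Part | A | x̄ᵢ | ȳᵢ | A·x̄ᵢ | A·ȳᵢ
web | 3240.00 | 6.00 | 135.00 | 19440.00 | 437400.00
bottom flange | 1680.00 | 82.00 | 6.00 | 137760.00 | 10080.00
top flange | 1680.00 | 82.00 | 264.00 | 137760.00 | 443520.00
Σ | 6600.00 |  |  | 294960.00 | 891000.00
x̄ = 294960.00 / 6600.00 = 44.69 mm
ȳ = 891000.00 / 6600.00 = 135.00 mm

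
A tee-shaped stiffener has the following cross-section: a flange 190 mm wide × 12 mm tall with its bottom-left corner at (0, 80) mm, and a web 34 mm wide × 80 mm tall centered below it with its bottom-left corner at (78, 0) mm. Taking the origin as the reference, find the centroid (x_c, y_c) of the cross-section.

web: A = 34 × 80 = 2720.00, centroid at (95.00, 40.00).
flange: A = 190 × 12 = 2280.00, centroid at (95.00, 86.00).
ΣA = 5000.00 mm²
ΣAx_c = (2720.00)(95.00) + (2280.00)(95.00) = 475000.00 mm³
ΣAy_c = (2720.00)(40.00) + (2280.00)(86.00) = 304880.00 mm³
x_c = 475000.00 / 5000.00 = 95.00 mm
y_c = 304880.00 / 5000.00 = 60.98 mm

x_c = 95.00 mm, y_c = 60.98 mm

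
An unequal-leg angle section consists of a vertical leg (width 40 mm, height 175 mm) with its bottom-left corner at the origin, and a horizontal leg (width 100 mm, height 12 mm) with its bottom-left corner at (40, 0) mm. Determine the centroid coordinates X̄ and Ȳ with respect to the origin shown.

Part | A | x̄ᵢ | ȳᵢ | A·x̄ᵢ | A·ȳᵢ
vertical leg | 7000.00 | 20.00 | 87.50 | 140000.00 | 612500.00
horizontal leg | 1200.00 | 90.00 | 6.00 | 108000.00 | 7200.00
Σ | 8200.00 |  |  | 248000.00 | 619700.00
X̄ = 248000.00 / 8200.00 = 30.24 mm
Ȳ = 619700.00 / 8200.00 = 75.57 mm

X̄ = 30.24 mm, Ȳ = 75.57 mm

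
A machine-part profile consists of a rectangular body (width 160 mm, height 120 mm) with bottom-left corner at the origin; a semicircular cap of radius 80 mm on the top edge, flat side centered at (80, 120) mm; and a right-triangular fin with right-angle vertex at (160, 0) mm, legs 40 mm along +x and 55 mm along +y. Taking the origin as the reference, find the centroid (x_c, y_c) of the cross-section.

rectangular body: A = 160 × 120 = 19200.00, centroid at (80.00, 60.00).
semicircular top: A = ½π·80² = 10053.10, centroid at (80.00, 153.95).
triangular fin: A = ½·40·55 = 1100.00, centroid at (173.33, 18.33).
ΣA = 30353.10 mm²
ΣAx_c = (19200.00)(80.00) + (10053.10)(80.00) + (1100.00)(173.33) = 2530914.39 mm³
ΣAy_c = (19200.00)(60.00) + (10053.10)(153.95) + (1100.00)(18.33) = 2719871.58 mm³
x_c = 2530914.39 / 30353.10 = 83.38 mm
y_c = 2719871.58 / 30353.10 = 89.61 mm

x_c = 83.38 mm, y_c = 89.61 mm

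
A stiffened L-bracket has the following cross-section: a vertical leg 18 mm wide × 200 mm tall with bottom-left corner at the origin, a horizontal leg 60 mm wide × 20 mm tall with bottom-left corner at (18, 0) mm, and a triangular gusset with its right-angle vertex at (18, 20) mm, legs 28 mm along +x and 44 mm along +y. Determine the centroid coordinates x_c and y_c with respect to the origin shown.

x_c = 19.73 mm, y_c = 72.63 mm

Part | A | x̄ᵢ | ȳᵢ | A·x̄ᵢ | A·ȳᵢ
vertical leg | 3600.00 | 9.00 | 100.00 | 32400.00 | 360000.00
horizontal leg | 1200.00 | 48.00 | 10.00 | 57600.00 | 12000.00
gusset | 616.00 | 27.33 | 34.67 | 16837.33 | 21354.67
Σ | 5416.00 |  |  | 106837.33 | 393354.67
x_c = 106837.33 / 5416.00 = 19.73 mm
y_c = 393354.67 / 5416.00 = 72.63 mm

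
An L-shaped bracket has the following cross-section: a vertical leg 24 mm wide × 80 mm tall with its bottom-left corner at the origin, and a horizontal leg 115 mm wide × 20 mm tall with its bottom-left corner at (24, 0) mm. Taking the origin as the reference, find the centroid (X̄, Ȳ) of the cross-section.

Part | A | x̄ᵢ | ȳᵢ | A·x̄ᵢ | A·ȳᵢ
vertical leg | 1920.00 | 12.00 | 40.00 | 23040.00 | 76800.00
horizontal leg | 2300.00 | 81.50 | 10.00 | 187450.00 | 23000.00
Σ | 4220.00 |  |  | 210490.00 | 99800.00
X̄ = 210490.00 / 4220.00 = 49.88 mm
Ȳ = 99800.00 / 4220.00 = 23.65 mm

X̄ = 49.88 mm, Ȳ = 23.65 mm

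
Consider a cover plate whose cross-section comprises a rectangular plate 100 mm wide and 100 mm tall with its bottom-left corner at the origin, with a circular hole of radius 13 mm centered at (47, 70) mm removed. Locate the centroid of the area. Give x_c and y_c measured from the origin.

Part | A | x̄ᵢ | ȳᵢ | A·x̄ᵢ | A·ȳᵢ
plate | 10000.00 | 50.00 | 50.00 | 500000.00 | 500000.00
hole | -530.93 | 47.00 | 70.00 | -24953.67 | -37165.04
Σ | 9469.07 |  |  | 475046.33 | 462834.96
x_c = 475046.33 / 9469.07 = 50.17 mm
y_c = 462834.96 / 9469.07 = 48.88 mm

x_c = 50.17 mm, y_c = 48.88 mm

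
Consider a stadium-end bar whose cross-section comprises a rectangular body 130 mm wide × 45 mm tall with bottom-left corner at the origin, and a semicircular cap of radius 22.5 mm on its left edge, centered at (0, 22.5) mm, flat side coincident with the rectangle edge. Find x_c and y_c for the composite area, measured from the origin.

rectangular body: A = 130 × 45 = 5850.00, centroid at (65.00, 22.50).
semicircular end: A = ½π·22.5² = 795.22, centroid at (-9.55, 22.50).
ΣA = 6645.22 mm²
ΣAx_c = (5850.00)(65.00) + (795.22)(-9.55) = 372656.25 mm³
ΣAy_c = (5850.00)(22.50) + (795.22)(22.50) = 149517.35 mm³
x_c = 372656.25 / 6645.22 = 56.08 mm
y_c = 149517.35 / 6645.22 = 22.50 mm

x_c = 56.08 mm, y_c = 22.50 mm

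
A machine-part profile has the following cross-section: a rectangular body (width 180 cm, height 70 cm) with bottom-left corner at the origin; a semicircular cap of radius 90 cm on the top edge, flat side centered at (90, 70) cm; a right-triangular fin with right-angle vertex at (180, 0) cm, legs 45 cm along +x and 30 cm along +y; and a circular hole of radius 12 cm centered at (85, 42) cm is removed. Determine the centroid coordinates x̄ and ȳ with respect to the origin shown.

x̄ = 92.86 cm, ȳ = 70.67 cm

rectangular body: A = 180 × 70 = 12600.00, centroid at (90.00, 35.00).
semicircular top: A = ½π·90² = 12723.45, centroid at (90.00, 108.20).
triangular fin: A = ½·45·30 = 675.00, centroid at (195.00, 10.00).
hole: A = −π·12² = -452.39, centroid at (85.00, 42.00).
ΣA = 25546.06 cm²
ΣAx̄ = (12600.00)(90.00) + (12723.45)(90.00) + (675.00)(195.00) + (-452.39)(85.00) = 2372282.43 cm³
ΣAȳ = (12600.00)(35.00) + (12723.45)(108.20) + (675.00)(10.00) + (-452.39)(42.00) = 1805391.16 cm³
x̄ = 2372282.43 / 25546.06 = 92.86 cm
ȳ = 1805391.16 / 25546.06 = 70.67 cm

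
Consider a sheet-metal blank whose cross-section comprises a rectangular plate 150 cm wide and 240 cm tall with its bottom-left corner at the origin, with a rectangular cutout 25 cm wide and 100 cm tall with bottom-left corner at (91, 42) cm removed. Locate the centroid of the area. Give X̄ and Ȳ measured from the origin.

X̄ = 72.87 cm, Ȳ = 122.09 cm

plate: A = 150 × 240 = 36000.00, centroid at (75.00, 120.00).
hole: A = −(25 × 100) = -2500.00, centroid at (103.50, 92.00).
ΣA = 33500.00 cm², ΣAX̄ = 2441250.00 cm³, ΣAȲ = 4090000.00 cm³.
X̄ = 2441250.00/33500.00 = 72.87 cm; Ȳ = 4090000.00/33500.00 = 122.09 cm.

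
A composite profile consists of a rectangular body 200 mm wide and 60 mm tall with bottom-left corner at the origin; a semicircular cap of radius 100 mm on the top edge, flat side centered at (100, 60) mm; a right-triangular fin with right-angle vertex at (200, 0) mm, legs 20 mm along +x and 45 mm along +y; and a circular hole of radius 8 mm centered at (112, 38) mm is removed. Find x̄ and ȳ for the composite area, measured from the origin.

x̄ = 101.63 mm, ȳ = 70.40 mm

rectangular body: A = 200 × 60 = 12000.00, centroid at (100.00, 30.00).
semicircular top: A = ½π·100² = 15707.96, centroid at (100.00, 102.44).
triangular fin: A = ½·20·45 = 450.00, centroid at (206.67, 15.00).
hole: A = −π·8² = -201.06, centroid at (112.00, 38.00).
ΣA = 27956.90 mm²
ΣAx̄ = (12000.00)(100.00) + (15707.96)(100.00) + (450.00)(206.67) + (-201.06)(112.00) = 2841277.39 mm³
ΣAȳ = (12000.00)(30.00) + (15707.96)(102.44) + (450.00)(15.00) + (-201.06)(38.00) = 1968254.11 mm³
x̄ = 2841277.39 / 27956.90 = 101.63 mm
ȳ = 1968254.11 / 27956.90 = 70.40 mm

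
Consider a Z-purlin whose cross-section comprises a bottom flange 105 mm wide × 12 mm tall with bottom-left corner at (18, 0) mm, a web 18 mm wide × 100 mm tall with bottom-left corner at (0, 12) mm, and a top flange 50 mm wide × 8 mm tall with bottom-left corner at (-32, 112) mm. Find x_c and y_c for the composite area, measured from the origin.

x_c = 29.55 mm, y_c = 47.85 mm

Part | A | x̄ᵢ | ȳᵢ | A·x̄ᵢ | A·ȳᵢ
bottom flange | 1260.00 | 70.50 | 6.00 | 88830.00 | 7560.00
web | 1800.00 | 9.00 | 62.00 | 16200.00 | 111600.00
top flange | 400.00 | -7.00 | 116.00 | -2800.00 | 46400.00
Σ | 3460.00 |  |  | 102230.00 | 165560.00
x_c = 102230.00 / 3460.00 = 29.55 mm
y_c = 165560.00 / 3460.00 = 47.85 mm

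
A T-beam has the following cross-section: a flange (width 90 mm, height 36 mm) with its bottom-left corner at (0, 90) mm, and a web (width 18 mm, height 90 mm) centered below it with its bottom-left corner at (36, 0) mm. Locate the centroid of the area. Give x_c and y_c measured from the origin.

x_c = 45.00 mm, y_c = 87.00 mm

web: A = 18 × 90 = 1620.00, centroid at (45.00, 45.00).
flange: A = 90 × 36 = 3240.00, centroid at (45.00, 108.00).
ΣA = 4860.00 mm², ΣAx_c = 218700.00 mm³, ΣAy_c = 422820.00 mm³.
x_c = 218700.00/4860.00 = 45.00 mm; y_c = 422820.00/4860.00 = 87.00 mm.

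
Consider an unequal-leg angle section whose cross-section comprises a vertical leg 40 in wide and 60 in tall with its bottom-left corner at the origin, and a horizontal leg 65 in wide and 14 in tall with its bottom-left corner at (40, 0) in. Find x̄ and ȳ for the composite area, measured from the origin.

vertical leg: A = 40 × 60 = 2400.00, centroid at (20.00, 30.00).
horizontal leg: A = 65 × 14 = 910.00, centroid at (72.50, 7.00).
ΣA = 3310.00 in², ΣAx̄ = 113975.00 in³, ΣAȳ = 78370.00 in³.
x̄ = 113975.00/3310.00 = 34.43 in; ȳ = 78370.00/3310.00 = 23.68 in.

x̄ = 34.43 in, ȳ = 23.68 in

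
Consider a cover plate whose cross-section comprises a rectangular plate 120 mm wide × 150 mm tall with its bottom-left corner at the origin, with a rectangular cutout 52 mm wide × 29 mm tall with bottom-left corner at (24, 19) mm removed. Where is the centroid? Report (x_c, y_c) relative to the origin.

plate: A = 120 × 150 = 18000.00, centroid at (60.00, 75.00).
hole: A = −(52 × 29) = -1508.00, centroid at (50.00, 33.50).
ΣA = 16492.00 mm², ΣAx_c = 1004600.00 mm³, ΣAy_c = 1299482.00 mm³.
x_c = 1004600.00/16492.00 = 60.91 mm; y_c = 1299482.00/16492.00 = 78.79 mm.

x_c = 60.91 mm, y_c = 78.79 mm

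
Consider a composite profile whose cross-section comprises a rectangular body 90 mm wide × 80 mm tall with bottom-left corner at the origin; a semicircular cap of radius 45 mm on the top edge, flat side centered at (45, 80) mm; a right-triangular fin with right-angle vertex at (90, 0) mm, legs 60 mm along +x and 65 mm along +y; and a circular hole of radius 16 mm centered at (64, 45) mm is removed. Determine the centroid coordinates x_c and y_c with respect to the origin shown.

Part | A | x̄ᵢ | ȳᵢ | A·x̄ᵢ | A·ȳᵢ
rectangular body | 7200.00 | 45.00 | 40.00 | 324000.00 | 288000.00
semicircular top | 3180.86 | 45.00 | 99.10 | 143138.82 | 315219.00
triangular fin | 1950.00 | 110.00 | 21.67 | 214500.00 | 42250.00
hole | -804.25 | 64.00 | 45.00 | -51471.85 | -36191.15
Σ | 11526.61 |  |  | 630166.96 | 609277.86
x_c = 630166.96 / 11526.61 = 54.67 mm
y_c = 609277.86 / 11526.61 = 52.86 mm

x_c = 54.67 mm, y_c = 52.86 mm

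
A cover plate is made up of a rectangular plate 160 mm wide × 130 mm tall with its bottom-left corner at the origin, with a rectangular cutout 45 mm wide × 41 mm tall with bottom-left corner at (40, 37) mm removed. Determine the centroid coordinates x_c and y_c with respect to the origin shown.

x_c = 81.70 mm, y_c = 65.73 mm

plate: A = 160 × 130 = 20800.00, centroid at (80.00, 65.00).
hole: A = −(45 × 41) = -1845.00, centroid at (62.50, 57.50).
ΣA = 18955.00 mm², ΣAx_c = 1548687.50 mm³, ΣAy_c = 1245912.50 mm³.
x_c = 1548687.50/18955.00 = 81.70 mm; y_c = 1245912.50/18955.00 = 65.73 mm.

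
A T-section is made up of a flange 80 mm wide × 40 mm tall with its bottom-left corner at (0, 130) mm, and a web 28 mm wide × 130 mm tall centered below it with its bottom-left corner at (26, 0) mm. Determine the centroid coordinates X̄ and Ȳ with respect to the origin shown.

web: A = 28 × 130 = 3640.00, centroid at (40.00, 65.00).
flange: A = 80 × 40 = 3200.00, centroid at (40.00, 150.00).
ΣA = 6840.00 mm², ΣAX̄ = 273600.00 mm³, ΣAȲ = 716600.00 mm³.
X̄ = 273600.00/6840.00 = 40.00 mm; Ȳ = 716600.00/6840.00 = 104.77 mm.

X̄ = 40.00 mm, Ȳ = 104.77 mm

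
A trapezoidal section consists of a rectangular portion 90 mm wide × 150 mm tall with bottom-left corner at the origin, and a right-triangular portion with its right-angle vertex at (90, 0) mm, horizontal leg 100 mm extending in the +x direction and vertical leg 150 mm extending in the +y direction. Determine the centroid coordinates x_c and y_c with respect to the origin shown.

rectangular portion: A = 90 × 150 = 13500.00, centroid at (45.00, 75.00).
triangular portion: A = ½·100·150 = 7500.00, centroid at (123.33, 50.00).
ΣA = 21000.00 mm²
ΣAx_c = (13500.00)(45.00) + (7500.00)(123.33) = 1532500.00 mm³
ΣAy_c = (13500.00)(75.00) + (7500.00)(50.00) = 1387500.00 mm³
x_c = 1532500.00 / 21000.00 = 72.98 mm
y_c = 1387500.00 / 21000.00 = 66.07 mm

x_c = 72.98 mm, y_c = 66.07 mm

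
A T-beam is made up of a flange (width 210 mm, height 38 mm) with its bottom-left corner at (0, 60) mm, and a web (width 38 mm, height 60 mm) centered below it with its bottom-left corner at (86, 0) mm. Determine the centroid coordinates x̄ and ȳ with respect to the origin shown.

x̄ = 105.00 mm, ȳ = 68.11 mm

web: A = 38 × 60 = 2280.00, centroid at (105.00, 30.00).
flange: A = 210 × 38 = 7980.00, centroid at (105.00, 79.00).
ΣA = 10260.00 mm²
ΣAx̄ = (2280.00)(105.00) + (7980.00)(105.00) = 1077300.00 mm³
ΣAȳ = (2280.00)(30.00) + (7980.00)(79.00) = 698820.00 mm³
x̄ = 1077300.00 / 10260.00 = 105.00 mm
ȳ = 698820.00 / 10260.00 = 68.11 mm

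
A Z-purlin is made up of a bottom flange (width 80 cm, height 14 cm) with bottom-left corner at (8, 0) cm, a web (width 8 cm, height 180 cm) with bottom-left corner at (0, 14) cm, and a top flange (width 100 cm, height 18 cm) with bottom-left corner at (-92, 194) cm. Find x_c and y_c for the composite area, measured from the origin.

x_c = -3.69 cm, y_c = 119.95 cm

Part | A | x̄ᵢ | ȳᵢ | A·x̄ᵢ | A·ȳᵢ
bottom flange | 1120.00 | 48.00 | 7.00 | 53760.00 | 7840.00
web | 1440.00 | 4.00 | 104.00 | 5760.00 | 149760.00
top flange | 1800.00 | -42.00 | 203.00 | -75600.00 | 365400.00
Σ | 4360.00 |  |  | -16080.00 | 523000.00
x_c = -16080.00 / 4360.00 = -3.69 cm
y_c = 523000.00 / 4360.00 = 119.95 cm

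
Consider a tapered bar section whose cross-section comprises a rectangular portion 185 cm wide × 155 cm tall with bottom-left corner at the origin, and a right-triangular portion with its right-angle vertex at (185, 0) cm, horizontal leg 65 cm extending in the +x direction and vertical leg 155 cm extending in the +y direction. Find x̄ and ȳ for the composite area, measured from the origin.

rectangular portion: A = 185 × 155 = 28675.00, centroid at (92.50, 77.50).
triangular portion: A = ½·65·155 = 5037.50, centroid at (206.67, 51.67).
ΣA = 33712.50 cm², ΣAx̄ = 3693520.83 cm³, ΣAȳ = 2482583.33 cm³.
x̄ = 3693520.83/33712.50 = 109.56 cm; ȳ = 2482583.33/33712.50 = 73.64 cm.

x̄ = 109.56 cm, ȳ = 73.64 cm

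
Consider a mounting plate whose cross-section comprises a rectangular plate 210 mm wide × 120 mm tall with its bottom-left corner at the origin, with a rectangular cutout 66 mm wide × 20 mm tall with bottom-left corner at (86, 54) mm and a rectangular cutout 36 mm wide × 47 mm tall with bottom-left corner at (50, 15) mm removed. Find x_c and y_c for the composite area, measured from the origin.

x_c = 106.99 mm, y_c = 61.40 mm

Part | A | x̄ᵢ | ȳᵢ | A·x̄ᵢ | A·ȳᵢ
plate | 25200.00 | 105.00 | 60.00 | 2646000.00 | 1512000.00
hole 1 | -1320.00 | 119.00 | 64.00 | -157080.00 | -84480.00
hole 2 | -1692.00 | 68.00 | 38.50 | -115056.00 | -65142.00
Σ | 22188.00 |  |  | 2373864.00 | 1362378.00
x_c = 2373864.00 / 22188.00 = 106.99 mm
y_c = 1362378.00 / 22188.00 = 61.40 mm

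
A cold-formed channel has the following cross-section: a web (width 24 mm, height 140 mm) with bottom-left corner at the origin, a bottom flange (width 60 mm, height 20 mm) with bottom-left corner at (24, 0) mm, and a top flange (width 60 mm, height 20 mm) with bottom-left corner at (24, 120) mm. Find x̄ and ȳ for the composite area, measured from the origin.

Part | A | x̄ᵢ | ȳᵢ | A·x̄ᵢ | A·ȳᵢ
web | 3360.00 | 12.00 | 70.00 | 40320.00 | 235200.00
bottom flange | 1200.00 | 54.00 | 10.00 | 64800.00 | 12000.00
top flange | 1200.00 | 54.00 | 130.00 | 64800.00 | 156000.00
Σ | 5760.00 |  |  | 169920.00 | 403200.00
x̄ = 169920.00 / 5760.00 = 29.50 mm
ȳ = 403200.00 / 5760.00 = 70.00 mm

x̄ = 29.50 mm, ȳ = 70.00 mm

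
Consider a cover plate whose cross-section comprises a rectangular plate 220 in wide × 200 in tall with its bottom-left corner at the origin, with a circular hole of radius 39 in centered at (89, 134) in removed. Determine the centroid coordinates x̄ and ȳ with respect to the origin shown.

x̄ = 112.56 in, ȳ = 95.86 in

plate: A = 220 × 200 = 44000.00, centroid at (110.00, 100.00).
hole: A = −π·39² = -4778.36, centroid at (89.00, 134.00).
ΣA = 39221.64 in²
ΣAx̄ = (44000.00)(110.00) + (-4778.36)(89.00) = 4414725.74 in³
ΣAȳ = (44000.00)(100.00) + (-4778.36)(134.00) = 3759699.43 in³
x̄ = 4414725.74 / 39221.64 = 112.56 in
ȳ = 3759699.43 / 39221.64 = 95.86 in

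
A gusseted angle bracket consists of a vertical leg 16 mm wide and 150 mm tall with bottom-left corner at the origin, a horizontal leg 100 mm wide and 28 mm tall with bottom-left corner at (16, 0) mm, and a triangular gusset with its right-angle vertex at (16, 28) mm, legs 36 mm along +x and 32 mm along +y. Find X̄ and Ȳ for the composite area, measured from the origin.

Part | A | x̄ᵢ | ȳᵢ | A·x̄ᵢ | A·ȳᵢ
vertical leg | 2400.00 | 8.00 | 75.00 | 19200.00 | 180000.00
horizontal leg | 2800.00 | 66.00 | 14.00 | 184800.00 | 39200.00
gusset | 576.00 | 28.00 | 38.67 | 16128.00 | 22272.00
Σ | 5776.00 |  |  | 220128.00 | 241472.00
X̄ = 220128.00 / 5776.00 = 38.11 mm
Ȳ = 241472.00 / 5776.00 = 41.81 mm

X̄ = 38.11 mm, Ȳ = 41.81 mm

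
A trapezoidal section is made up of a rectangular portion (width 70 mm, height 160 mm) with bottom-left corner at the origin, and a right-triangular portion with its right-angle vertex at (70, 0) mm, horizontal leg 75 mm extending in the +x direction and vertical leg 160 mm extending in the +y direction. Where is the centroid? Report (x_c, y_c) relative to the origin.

x_c = 55.93 mm, y_c = 70.70 mm

rectangular portion: A = 70 × 160 = 11200.00, centroid at (35.00, 80.00).
triangular portion: A = ½·75·160 = 6000.00, centroid at (95.00, 53.33).
ΣA = 17200.00 mm², ΣAx_c = 962000.00 mm³, ΣAy_c = 1216000.00 mm³.
x_c = 962000.00/17200.00 = 55.93 mm; y_c = 1216000.00/17200.00 = 70.70 mm.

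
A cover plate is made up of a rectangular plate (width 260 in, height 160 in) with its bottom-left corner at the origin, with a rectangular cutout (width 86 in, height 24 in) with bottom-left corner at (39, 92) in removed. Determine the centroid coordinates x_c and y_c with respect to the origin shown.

x_c = 132.51 in, y_c = 78.75 in

plate: A = 260 × 160 = 41600.00, centroid at (130.00, 80.00).
hole: A = −(86 × 24) = -2064.00, centroid at (82.00, 104.00).
ΣA = 39536.00 in², ΣAx_c = 5238752.00 in³, ΣAy_c = 3113344.00 in³.
x_c = 5238752.00/39536.00 = 132.51 in; y_c = 3113344.00/39536.00 = 78.75 in.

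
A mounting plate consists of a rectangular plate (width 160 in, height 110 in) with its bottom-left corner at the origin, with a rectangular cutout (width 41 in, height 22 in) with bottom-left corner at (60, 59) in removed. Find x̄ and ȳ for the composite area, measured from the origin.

x̄ = 79.97 in, ȳ = 54.19 in

Part | A | x̄ᵢ | ȳᵢ | A·x̄ᵢ | A·ȳᵢ
plate | 17600.00 | 80.00 | 55.00 | 1408000.00 | 968000.00
hole | -902.00 | 80.50 | 70.00 | -72611.00 | -63140.00
Σ | 16698.00 |  |  | 1335389.00 | 904860.00
x̄ = 1335389.00 / 16698.00 = 79.97 in
ȳ = 904860.00 / 16698.00 = 54.19 in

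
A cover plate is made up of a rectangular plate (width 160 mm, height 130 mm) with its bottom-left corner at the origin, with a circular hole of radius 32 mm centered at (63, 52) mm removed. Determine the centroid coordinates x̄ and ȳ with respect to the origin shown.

x̄ = 83.11 mm, ȳ = 67.38 mm

plate: A = 160 × 130 = 20800.00, centroid at (80.00, 65.00).
hole: A = −π·32² = -3216.99, centroid at (63.00, 52.00).
ΣA = 17583.01 mm², ΣAx̄ = 1461329.57 mm³, ΣAȳ = 1184716.47 mm³.
x̄ = 1461329.57/17583.01 = 83.11 mm; ȳ = 1184716.47/17583.01 = 67.38 mm.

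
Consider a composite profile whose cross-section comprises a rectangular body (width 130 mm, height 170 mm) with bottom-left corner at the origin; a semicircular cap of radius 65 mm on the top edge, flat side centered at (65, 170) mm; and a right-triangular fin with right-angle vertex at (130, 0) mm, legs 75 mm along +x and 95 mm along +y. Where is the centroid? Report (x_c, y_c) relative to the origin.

rectangular body: A = 130 × 170 = 22100.00, centroid at (65.00, 85.00).
semicircular top: A = ½π·65² = 6636.61, centroid at (65.00, 197.59).
triangular fin: A = ½·75·95 = 3562.50, centroid at (155.00, 31.67).
ΣA = 32299.11 mm²
ΣAx_c = (22100.00)(65.00) + (6636.61)(65.00) + (3562.50)(155.00) = 2420067.44 mm³
ΣAy_c = (22100.00)(85.00) + (6636.61)(197.59) + (3562.50)(31.67) = 3302620.30 mm³
x_c = 2420067.44 / 32299.11 = 74.93 mm
y_c = 3302620.30 / 32299.11 = 102.25 mm

x_c = 74.93 mm, y_c = 102.25 mm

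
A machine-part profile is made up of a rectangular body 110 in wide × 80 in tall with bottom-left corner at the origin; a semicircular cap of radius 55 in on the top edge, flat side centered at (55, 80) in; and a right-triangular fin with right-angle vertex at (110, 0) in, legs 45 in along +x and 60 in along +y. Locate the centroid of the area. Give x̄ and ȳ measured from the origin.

x̄ = 61.34 in, ȳ = 58.39 in

Part | A | x̄ᵢ | ȳᵢ | A·x̄ᵢ | A·ȳᵢ
rectangular body | 8800.00 | 55.00 | 40.00 | 484000.00 | 352000.00
semicircular top | 4751.66 | 55.00 | 103.34 | 261341.24 | 491049.38
triangular fin | 1350.00 | 125.00 | 20.00 | 168750.00 | 27000.00
Σ | 14901.66 |  |  | 914091.24 | 870049.38
x̄ = 914091.24 / 14901.66 = 61.34 in
ȳ = 870049.38 / 14901.66 = 58.39 in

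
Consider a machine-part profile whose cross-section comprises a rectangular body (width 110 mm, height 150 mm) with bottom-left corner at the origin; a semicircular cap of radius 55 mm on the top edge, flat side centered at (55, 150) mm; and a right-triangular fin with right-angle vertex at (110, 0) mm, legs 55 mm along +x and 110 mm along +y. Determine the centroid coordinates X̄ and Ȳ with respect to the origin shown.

X̄ = 64.14 mm, Ȳ = 89.47 mm

rectangular body: A = 110 × 150 = 16500.00, centroid at (55.00, 75.00).
semicircular top: A = ½π·55² = 4751.66, centroid at (55.00, 173.34).
triangular fin: A = ½·55·110 = 3025.00, centroid at (128.33, 36.67).
ΣA = 24276.66 mm², ΣAX̄ = 1557049.57 mm³, ΣAȲ = 2172082.17 mm³.
X̄ = 1557049.57/24276.66 = 64.14 mm; Ȳ = 2172082.17/24276.66 = 89.47 mm.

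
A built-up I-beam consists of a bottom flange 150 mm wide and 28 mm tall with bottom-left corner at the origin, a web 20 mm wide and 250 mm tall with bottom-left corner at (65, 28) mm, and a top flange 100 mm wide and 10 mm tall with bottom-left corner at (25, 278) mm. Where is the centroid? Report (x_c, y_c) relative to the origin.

bottom flange: A = 150 × 28 = 4200.00, centroid at (75.00, 14.00).
web: A = 20 × 250 = 5000.00, centroid at (75.00, 153.00).
top flange: A = 100 × 10 = 1000.00, centroid at (75.00, 283.00).
ΣA = 10200.00 mm², ΣAx_c = 765000.00 mm³, ΣAy_c = 1106800.00 mm³.
x_c = 765000.00/10200.00 = 75.00 mm; y_c = 1106800.00/10200.00 = 108.51 mm.

x_c = 75.00 mm, y_c = 108.51 mm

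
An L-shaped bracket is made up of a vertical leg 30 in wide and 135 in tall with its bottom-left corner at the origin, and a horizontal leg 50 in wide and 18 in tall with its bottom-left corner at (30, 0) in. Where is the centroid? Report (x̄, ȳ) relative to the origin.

vertical leg: A = 30 × 135 = 4050.00, centroid at (15.00, 67.50).
horizontal leg: A = 50 × 18 = 900.00, centroid at (55.00, 9.00).
ΣA = 4950.00 in²
ΣAx̄ = (4050.00)(15.00) + (900.00)(55.00) = 110250.00 in³
ΣAȳ = (4050.00)(67.50) + (900.00)(9.00) = 281475.00 in³
x̄ = 110250.00 / 4950.00 = 22.27 in
ȳ = 281475.00 / 4950.00 = 56.86 in

x̄ = 22.27 in, ȳ = 56.86 in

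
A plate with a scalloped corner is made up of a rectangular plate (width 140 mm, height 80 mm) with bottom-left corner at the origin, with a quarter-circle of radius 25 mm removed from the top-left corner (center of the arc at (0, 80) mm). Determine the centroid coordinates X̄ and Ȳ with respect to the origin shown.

X̄ = 72.72 mm, Ȳ = 38.65 mm

plate: A = 140 × 80 = 11200.00, centroid at (70.00, 40.00).
removed quarter-circle: A = −¼π·25² = -490.87, centroid at (10.61, 69.39).
ΣA = 10709.13 mm²
ΣAX̄ = (11200.00)(70.00) + (-490.87)(10.61) = 778791.67 mm³
ΣAȲ = (11200.00)(40.00) + (-490.87)(69.39) = 413938.43 mm³
X̄ = 778791.67 / 10709.13 = 72.72 mm
Ȳ = 413938.43 / 10709.13 = 38.65 mm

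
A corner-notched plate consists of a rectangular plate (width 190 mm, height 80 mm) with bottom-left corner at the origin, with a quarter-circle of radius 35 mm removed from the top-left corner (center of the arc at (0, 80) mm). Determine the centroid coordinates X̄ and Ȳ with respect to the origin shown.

plate: A = 190 × 80 = 15200.00, centroid at (95.00, 40.00).
removed quarter-circle: A = −¼π·35² = -962.11, centroid at (14.85, 65.15).
ΣA = 14237.89 mm², ΣAX̄ = 1429708.33 mm³, ΣAȲ = 545322.65 mm³.
X̄ = 1429708.33/14237.89 = 100.42 mm; Ȳ = 545322.65/14237.89 = 38.30 mm.

X̄ = 100.42 mm, Ȳ = 38.30 mm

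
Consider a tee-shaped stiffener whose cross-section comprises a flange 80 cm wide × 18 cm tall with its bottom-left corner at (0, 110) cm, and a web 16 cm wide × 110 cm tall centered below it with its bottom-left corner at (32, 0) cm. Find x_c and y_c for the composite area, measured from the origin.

x_c = 40.00 cm, y_c = 83.80 cm

Part | A | x̄ᵢ | ȳᵢ | A·x̄ᵢ | A·ȳᵢ
web | 1760.00 | 40.00 | 55.00 | 70400.00 | 96800.00
flange | 1440.00 | 40.00 | 119.00 | 57600.00 | 171360.00
Σ | 3200.00 |  |  | 128000.00 | 268160.00
x_c = 128000.00 / 3200.00 = 40.00 cm
y_c = 268160.00 / 3200.00 = 83.80 cm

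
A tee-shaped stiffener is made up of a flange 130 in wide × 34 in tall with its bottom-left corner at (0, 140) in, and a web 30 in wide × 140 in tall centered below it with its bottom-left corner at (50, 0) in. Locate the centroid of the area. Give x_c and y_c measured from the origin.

web: A = 30 × 140 = 4200.00, centroid at (65.00, 70.00).
flange: A = 130 × 34 = 4420.00, centroid at (65.00, 157.00).
ΣA = 8620.00 in², ΣAx_c = 560300.00 in³, ΣAy_c = 987940.00 in³.
x_c = 560300.00/8620.00 = 65.00 in; y_c = 987940.00/8620.00 = 114.61 in.

x_c = 65.00 in, y_c = 114.61 in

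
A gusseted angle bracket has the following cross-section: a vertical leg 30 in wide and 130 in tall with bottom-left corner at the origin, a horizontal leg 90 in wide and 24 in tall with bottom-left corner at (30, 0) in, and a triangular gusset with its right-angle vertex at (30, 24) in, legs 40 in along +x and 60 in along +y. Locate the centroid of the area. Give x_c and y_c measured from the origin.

vertical leg: A = 30 × 130 = 3900.00, centroid at (15.00, 65.00).
horizontal leg: A = 90 × 24 = 2160.00, centroid at (75.00, 12.00).
gusset: A = ½·40·60 = 1200.00, centroid at (43.33, 44.00).
ΣA = 7260.00 in², ΣAx_c = 272500.00 in³, ΣAy_c = 332220.00 in³.
x_c = 272500.00/7260.00 = 37.53 in; y_c = 332220.00/7260.00 = 45.76 in.

x_c = 37.53 in, y_c = 45.76 in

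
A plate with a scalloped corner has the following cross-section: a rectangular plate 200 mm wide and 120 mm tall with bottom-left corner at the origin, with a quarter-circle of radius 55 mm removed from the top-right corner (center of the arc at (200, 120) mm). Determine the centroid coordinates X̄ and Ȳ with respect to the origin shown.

plate: A = 200 × 120 = 24000.00, centroid at (100.00, 60.00).
removed quarter-circle: A = −¼π·55² = -2375.83, centroid at (176.66, 96.66).
ΣA = 21624.17 mm²
ΣAX̄ = (24000.00)(100.00) + (-2375.83)(176.66) = 1980292.44 mm³
ΣAȲ = (24000.00)(60.00) + (-2375.83)(96.66) = 1210358.80 mm³
X̄ = 1980292.44 / 21624.17 = 91.58 mm
Ȳ = 1210358.80 / 21624.17 = 55.97 mm

X̄ = 91.58 mm, Ȳ = 55.97 mm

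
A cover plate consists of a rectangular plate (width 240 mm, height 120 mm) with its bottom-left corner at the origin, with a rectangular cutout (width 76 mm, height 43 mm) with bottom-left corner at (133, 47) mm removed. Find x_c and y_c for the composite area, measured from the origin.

x_c = 113.47 mm, y_c = 58.91 mm

plate: A = 240 × 120 = 28800.00, centroid at (120.00, 60.00).
hole: A = −(76 × 43) = -3268.00, centroid at (171.00, 68.50).
ΣA = 25532.00 mm²
ΣAx_c = (28800.00)(120.00) + (-3268.00)(171.00) = 2897172.00 mm³
ΣAy_c = (28800.00)(60.00) + (-3268.00)(68.50) = 1504142.00 mm³
x_c = 2897172.00 / 25532.00 = 113.47 mm
y_c = 1504142.00 / 25532.00 = 58.91 mm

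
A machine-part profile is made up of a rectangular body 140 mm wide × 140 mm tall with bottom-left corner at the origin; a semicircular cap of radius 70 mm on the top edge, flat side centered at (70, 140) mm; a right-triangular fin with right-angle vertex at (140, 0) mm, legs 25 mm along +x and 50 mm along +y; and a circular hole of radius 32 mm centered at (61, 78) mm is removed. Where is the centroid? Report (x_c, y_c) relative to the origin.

Part | A | x̄ᵢ | ȳᵢ | A·x̄ᵢ | A·ȳᵢ
rectangular body | 19600.00 | 70.00 | 70.00 | 1372000.00 | 1372000.00
semicircular top | 7696.90 | 70.00 | 169.71 | 538783.14 | 1306232.95
triangular fin | 625.00 | 148.33 | 16.67 | 92708.33 | 10416.67
hole | -3216.99 | 61.00 | 78.00 | -196236.44 | -250925.29
Σ | 24704.91 |  |  | 1807255.03 | 2437724.33
x_c = 1807255.03 / 24704.91 = 73.15 mm
y_c = 2437724.33 / 24704.91 = 98.67 mm

x_c = 73.15 mm, y_c = 98.67 mm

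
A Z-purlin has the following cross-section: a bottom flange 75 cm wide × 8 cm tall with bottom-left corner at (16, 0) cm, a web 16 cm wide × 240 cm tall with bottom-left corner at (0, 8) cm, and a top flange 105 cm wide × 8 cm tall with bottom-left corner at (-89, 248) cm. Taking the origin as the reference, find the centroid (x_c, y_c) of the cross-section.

x_c = 6.09 cm, y_c = 133.64 cm

bottom flange: A = 75 × 8 = 600.00, centroid at (53.50, 4.00).
web: A = 16 × 240 = 3840.00, centroid at (8.00, 128.00).
top flange: A = 105 × 8 = 840.00, centroid at (-36.50, 252.00).
ΣA = 5280.00 cm²
ΣAx_c = (600.00)(53.50) + (3840.00)(8.00) + (840.00)(-36.50) = 32160.00 cm³
ΣAy_c = (600.00)(4.00) + (3840.00)(128.00) + (840.00)(252.00) = 705600.00 cm³
x_c = 32160.00 / 5280.00 = 6.09 cm
y_c = 705600.00 / 5280.00 = 133.64 cm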